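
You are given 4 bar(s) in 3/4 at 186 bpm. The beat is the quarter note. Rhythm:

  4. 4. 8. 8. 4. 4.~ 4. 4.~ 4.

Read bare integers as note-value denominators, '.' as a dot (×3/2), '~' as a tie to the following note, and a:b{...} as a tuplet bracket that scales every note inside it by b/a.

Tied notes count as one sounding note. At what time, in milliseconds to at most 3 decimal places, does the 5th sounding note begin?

1. 0.0ms @ 0 + 483.871ms (3/2)
2. 483.871ms @ 3/2 + 483.871ms (3/2)
3. 967.742ms @ 3 + 241.935ms (3/4)
4. 1209.677ms @ 15/4 + 241.935ms (3/4)
5. 1451.613ms @ 9/2 + 483.871ms (3/2)
6. 1935.484ms @ 6 + 967.742ms (3)
7. 2903.226ms @ 9 + 967.742ms (3)

note 5 onset = 9/2b = 1451.613ms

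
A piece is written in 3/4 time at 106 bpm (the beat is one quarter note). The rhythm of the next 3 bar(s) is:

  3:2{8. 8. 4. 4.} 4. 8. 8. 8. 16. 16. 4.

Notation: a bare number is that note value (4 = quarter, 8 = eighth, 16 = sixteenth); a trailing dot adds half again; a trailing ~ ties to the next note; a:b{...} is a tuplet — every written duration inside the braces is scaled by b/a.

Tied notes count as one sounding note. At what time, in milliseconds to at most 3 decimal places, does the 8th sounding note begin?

1. 0.0ms @ 0 + 283.019ms (1/2)
2. 283.019ms @ 1/2 + 283.019ms (1/2)
3. 566.038ms @ 1 + 566.038ms (1)
4. 1132.075ms @ 2 + 566.038ms (1)
5. 1698.113ms @ 3 + 849.057ms (3/2)
6. 2547.17ms @ 9/2 + 424.528ms (3/4)
7. 2971.698ms @ 21/4 + 424.528ms (3/4)
8. 3396.226ms @ 6 + 424.528ms (3/4)
9. 3820.755ms @ 27/4 + 212.264ms (3/8)
10. 4033.019ms @ 57/8 + 212.264ms (3/8)
11. 4245.283ms @ 15/2 + 849.057ms (3/2)

note 8 onset = 6b = 3396.226ms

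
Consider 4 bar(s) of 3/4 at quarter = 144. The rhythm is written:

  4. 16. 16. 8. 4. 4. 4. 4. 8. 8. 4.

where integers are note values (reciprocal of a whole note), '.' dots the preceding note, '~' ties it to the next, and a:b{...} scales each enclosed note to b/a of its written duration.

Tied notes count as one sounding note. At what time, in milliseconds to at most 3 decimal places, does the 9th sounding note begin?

1. 0.0ms @ 0 + 625.0ms (3/2)
2. 625.0ms @ 3/2 + 156.25ms (3/8)
3. 781.25ms @ 15/8 + 156.25ms (3/8)
4. 937.5ms @ 9/4 + 312.5ms (3/4)
5. 1250.0ms @ 3 + 625.0ms (3/2)
6. 1875.0ms @ 9/2 + 625.0ms (3/2)
7. 2500.0ms @ 6 + 625.0ms (3/2)
8. 3125.0ms @ 15/2 + 625.0ms (3/2)
9. 3750.0ms @ 9 + 312.5ms (3/4)
10. 4062.5ms @ 39/4 + 312.5ms (3/4)
11. 4375.0ms @ 21/2 + 625.0ms (3/2)

note 9 onset = 9b = 3750.0ms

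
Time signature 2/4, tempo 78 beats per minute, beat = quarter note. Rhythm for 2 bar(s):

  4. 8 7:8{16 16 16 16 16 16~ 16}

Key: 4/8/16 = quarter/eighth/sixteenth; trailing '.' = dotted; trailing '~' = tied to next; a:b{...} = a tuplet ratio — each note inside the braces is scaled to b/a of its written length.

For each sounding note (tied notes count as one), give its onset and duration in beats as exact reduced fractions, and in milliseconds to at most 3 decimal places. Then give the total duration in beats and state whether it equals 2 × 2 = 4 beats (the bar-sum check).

1) 0.0ms=0b +1153.846ms=3/2b
2) 1153.846ms=3/2b +384.615ms=1/2b
3) 1538.462ms=2b +219.78ms=2/7b
4) 1758.242ms=16/7b +219.78ms=2/7b
5) 1978.022ms=18/7b +219.78ms=2/7b
6) 2197.802ms=20/7b +219.78ms=2/7b
7) 2417.582ms=22/7b +219.78ms=2/7b
8) 2637.363ms=24/7b +439.56ms=4/7b
Σ=4b of 4 (78bpm 2/4) — PASS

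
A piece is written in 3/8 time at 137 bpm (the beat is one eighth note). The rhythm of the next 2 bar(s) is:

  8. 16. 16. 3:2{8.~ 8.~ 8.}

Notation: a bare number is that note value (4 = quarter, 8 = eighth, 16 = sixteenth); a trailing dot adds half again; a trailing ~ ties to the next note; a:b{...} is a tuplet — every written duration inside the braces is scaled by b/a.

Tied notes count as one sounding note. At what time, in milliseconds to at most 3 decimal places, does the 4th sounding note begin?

note 4 onset = 3b = 1313.869ms

1. 0.0ms @ 0 + 656.934ms (3/2)
2. 656.934ms @ 3/2 + 328.467ms (3/4)
3. 985.401ms @ 9/4 + 328.467ms (3/4)
4. 1313.869ms @ 3 + 1313.869ms (3)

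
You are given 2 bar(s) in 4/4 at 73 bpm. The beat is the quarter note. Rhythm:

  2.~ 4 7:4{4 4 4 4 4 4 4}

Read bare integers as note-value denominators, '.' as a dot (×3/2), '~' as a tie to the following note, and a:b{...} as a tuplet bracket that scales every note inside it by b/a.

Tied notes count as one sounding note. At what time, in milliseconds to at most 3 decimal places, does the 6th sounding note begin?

1. 0.0ms @ 0 + 3287.671ms (4)
2. 3287.671ms @ 4 + 469.667ms (4/7)
3. 3757.339ms @ 32/7 + 469.667ms (4/7)
4. 4227.006ms @ 36/7 + 469.667ms (4/7)
5. 4696.673ms @ 40/7 + 469.667ms (4/7)
6. 5166.341ms @ 44/7 + 469.667ms (4/7)
7. 5636.008ms @ 48/7 + 469.667ms (4/7)
8. 6105.675ms @ 52/7 + 469.667ms (4/7)

note 6 onset = 44/7b = 5166.341ms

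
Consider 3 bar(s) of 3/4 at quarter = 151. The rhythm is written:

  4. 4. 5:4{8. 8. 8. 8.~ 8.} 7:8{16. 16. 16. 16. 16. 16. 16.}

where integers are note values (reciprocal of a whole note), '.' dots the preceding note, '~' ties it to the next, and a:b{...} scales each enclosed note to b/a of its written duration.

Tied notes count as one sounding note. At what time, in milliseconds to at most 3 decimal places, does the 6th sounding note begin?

1. 0.0ms @ 0 + 596.026ms (3/2)
2. 596.026ms @ 3/2 + 596.026ms (3/2)
3. 1192.053ms @ 3 + 238.411ms (3/5)
4. 1430.464ms @ 18/5 + 238.411ms (3/5)
5. 1668.874ms @ 21/5 + 238.411ms (3/5)
6. 1907.285ms @ 24/5 + 476.821ms (6/5)
7. 2384.106ms @ 6 + 170.293ms (3/7)
8. 2554.399ms @ 45/7 + 170.293ms (3/7)
9. 2724.693ms @ 48/7 + 170.293ms (3/7)
10. 2894.986ms @ 51/7 + 170.293ms (3/7)
11. 3065.279ms @ 54/7 + 170.293ms (3/7)
12. 3235.572ms @ 57/7 + 170.293ms (3/7)
13. 3405.866ms @ 60/7 + 170.293ms (3/7)

note 6 onset = 24/5b = 1907.285ms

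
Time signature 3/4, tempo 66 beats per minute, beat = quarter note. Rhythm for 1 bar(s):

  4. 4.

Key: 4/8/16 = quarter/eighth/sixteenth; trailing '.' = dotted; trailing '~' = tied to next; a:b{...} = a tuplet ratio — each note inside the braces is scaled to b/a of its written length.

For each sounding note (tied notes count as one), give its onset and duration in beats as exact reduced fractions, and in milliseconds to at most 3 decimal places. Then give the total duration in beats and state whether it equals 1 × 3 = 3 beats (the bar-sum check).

1) 0.0ms=0b +1363.636ms=3/2b
2) 1363.636ms=3/2b +1363.636ms=3/2b
Σ=3b of 3 (66bpm 3/4) — PASS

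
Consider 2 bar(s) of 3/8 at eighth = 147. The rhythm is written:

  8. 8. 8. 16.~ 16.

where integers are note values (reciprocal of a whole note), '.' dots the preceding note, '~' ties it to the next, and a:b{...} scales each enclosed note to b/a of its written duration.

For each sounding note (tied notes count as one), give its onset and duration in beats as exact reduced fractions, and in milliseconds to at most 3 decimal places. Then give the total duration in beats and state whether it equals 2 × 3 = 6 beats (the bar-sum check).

1) 0.0ms=0b +612.245ms=3/2b
2) 612.245ms=3/2b +612.245ms=3/2b
3) 1224.49ms=3b +612.245ms=3/2b
4) 1836.735ms=9/2b +612.245ms=3/2b
Σ=6b of 6 (147bpm 3/8) — PASS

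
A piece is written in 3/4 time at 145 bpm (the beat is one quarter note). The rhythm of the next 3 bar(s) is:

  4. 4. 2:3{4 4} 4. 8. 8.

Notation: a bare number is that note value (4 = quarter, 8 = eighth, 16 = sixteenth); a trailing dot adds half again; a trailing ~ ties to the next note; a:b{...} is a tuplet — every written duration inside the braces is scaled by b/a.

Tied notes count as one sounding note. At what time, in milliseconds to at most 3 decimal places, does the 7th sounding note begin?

note 7 onset = 33/4b = 3413.793ms

1. 0.0ms @ 0 + 620.69ms (3/2)
2. 620.69ms @ 3/2 + 620.69ms (3/2)
3. 1241.379ms @ 3 + 620.69ms (3/2)
4. 1862.069ms @ 9/2 + 620.69ms (3/2)
5. 2482.759ms @ 6 + 620.69ms (3/2)
6. 3103.448ms @ 15/2 + 310.345ms (3/4)
7. 3413.793ms @ 33/4 + 310.345ms (3/4)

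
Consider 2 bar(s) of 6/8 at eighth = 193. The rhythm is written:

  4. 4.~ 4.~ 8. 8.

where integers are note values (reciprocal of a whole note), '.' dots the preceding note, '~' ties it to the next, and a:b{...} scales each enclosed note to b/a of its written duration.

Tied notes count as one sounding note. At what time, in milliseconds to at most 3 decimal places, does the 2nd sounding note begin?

1. 0.0ms @ 0 + 932.642ms (3)
2. 932.642ms @ 3 + 2331.606ms (15/2)
3. 3264.249ms @ 21/2 + 466.321ms (3/2)

note 2 onset = 3b = 932.642ms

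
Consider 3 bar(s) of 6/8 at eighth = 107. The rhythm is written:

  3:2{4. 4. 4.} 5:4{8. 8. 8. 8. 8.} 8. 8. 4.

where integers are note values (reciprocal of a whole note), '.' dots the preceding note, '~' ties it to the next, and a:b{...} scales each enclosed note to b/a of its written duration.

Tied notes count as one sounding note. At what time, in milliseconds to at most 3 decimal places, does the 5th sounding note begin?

1. 0.0ms @ 0 + 1121.495ms (2)
2. 1121.495ms @ 2 + 1121.495ms (2)
3. 2242.991ms @ 4 + 1121.495ms (2)
4. 3364.486ms @ 6 + 672.897ms (6/5)
5. 4037.383ms @ 36/5 + 672.897ms (6/5)
6. 4710.28ms @ 42/5 + 672.897ms (6/5)
7. 5383.178ms @ 48/5 + 672.897ms (6/5)
8. 6056.075ms @ 54/5 + 672.897ms (6/5)
9. 6728.972ms @ 12 + 841.121ms (3/2)
10. 7570.093ms @ 27/2 + 841.121ms (3/2)
11. 8411.215ms @ 15 + 1682.243ms (3)

note 5 onset = 36/5b = 4037.383ms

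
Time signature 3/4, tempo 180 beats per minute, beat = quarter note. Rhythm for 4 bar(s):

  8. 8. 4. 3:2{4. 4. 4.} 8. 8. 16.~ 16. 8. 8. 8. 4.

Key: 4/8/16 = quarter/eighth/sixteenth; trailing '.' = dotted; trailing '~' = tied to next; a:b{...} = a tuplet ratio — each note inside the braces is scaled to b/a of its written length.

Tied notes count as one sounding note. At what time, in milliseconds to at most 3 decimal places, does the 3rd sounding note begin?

note 3 onset = 3/2b = 500.0ms

1. 0.0ms @ 0 + 250.0ms (3/4)
2. 250.0ms @ 3/4 + 250.0ms (3/4)
3. 500.0ms @ 3/2 + 500.0ms (3/2)
4. 1000.0ms @ 3 + 333.333ms (1)
5. 1333.333ms @ 4 + 333.333ms (1)
6. 1666.667ms @ 5 + 333.333ms (1)
7. 2000.0ms @ 6 + 250.0ms (3/4)
8. 2250.0ms @ 27/4 + 250.0ms (3/4)
9. 2500.0ms @ 15/2 + 250.0ms (3/4)
10. 2750.0ms @ 33/4 + 250.0ms (3/4)
11. 3000.0ms @ 9 + 250.0ms (3/4)
12. 3250.0ms @ 39/4 + 250.0ms (3/4)
13. 3500.0ms @ 21/2 + 500.0ms (3/2)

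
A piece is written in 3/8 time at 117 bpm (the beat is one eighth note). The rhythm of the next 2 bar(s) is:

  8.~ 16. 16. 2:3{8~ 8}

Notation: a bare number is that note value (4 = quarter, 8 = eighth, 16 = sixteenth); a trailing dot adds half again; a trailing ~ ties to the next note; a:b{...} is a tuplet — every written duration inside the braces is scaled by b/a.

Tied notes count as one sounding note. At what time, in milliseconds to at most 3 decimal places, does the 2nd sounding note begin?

1. 0.0ms @ 0 + 1153.846ms (9/4)
2. 1153.846ms @ 9/4 + 384.615ms (3/4)
3. 1538.462ms @ 3 + 1538.462ms (3)

note 2 onset = 9/4b = 1153.846ms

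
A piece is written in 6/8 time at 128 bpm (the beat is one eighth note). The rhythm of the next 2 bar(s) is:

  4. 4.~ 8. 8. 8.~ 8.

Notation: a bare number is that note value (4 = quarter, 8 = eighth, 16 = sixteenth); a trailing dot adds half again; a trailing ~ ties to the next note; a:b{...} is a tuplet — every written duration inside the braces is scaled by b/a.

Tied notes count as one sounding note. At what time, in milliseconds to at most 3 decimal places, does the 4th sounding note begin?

1. 0.0ms @ 0 + 1406.25ms (3)
2. 1406.25ms @ 3 + 2109.375ms (9/2)
3. 3515.625ms @ 15/2 + 703.125ms (3/2)
4. 4218.75ms @ 9 + 1406.25ms (3)

note 4 onset = 9b = 4218.75ms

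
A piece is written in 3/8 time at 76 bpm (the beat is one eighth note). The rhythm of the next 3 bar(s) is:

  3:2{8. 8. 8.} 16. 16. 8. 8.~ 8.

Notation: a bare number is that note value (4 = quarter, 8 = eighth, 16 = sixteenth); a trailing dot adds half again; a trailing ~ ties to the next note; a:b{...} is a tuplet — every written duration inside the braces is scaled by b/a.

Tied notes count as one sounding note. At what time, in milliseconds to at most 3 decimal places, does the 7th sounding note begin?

note 7 onset = 6b = 4736.842ms

1. 0.0ms @ 0 + 789.474ms (1)
2. 789.474ms @ 1 + 789.474ms (1)
3. 1578.947ms @ 2 + 789.474ms (1)
4. 2368.421ms @ 3 + 592.105ms (3/4)
5. 2960.526ms @ 15/4 + 592.105ms (3/4)
6. 3552.632ms @ 9/2 + 1184.211ms (3/2)
7. 4736.842ms @ 6 + 2368.421ms (3)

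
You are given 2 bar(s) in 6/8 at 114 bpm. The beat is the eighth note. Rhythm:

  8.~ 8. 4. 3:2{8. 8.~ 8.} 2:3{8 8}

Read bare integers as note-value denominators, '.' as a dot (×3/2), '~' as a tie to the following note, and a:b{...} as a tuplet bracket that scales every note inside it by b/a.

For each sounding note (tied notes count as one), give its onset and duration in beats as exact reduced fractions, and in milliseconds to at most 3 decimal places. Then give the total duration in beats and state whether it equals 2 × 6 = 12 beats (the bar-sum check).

1) 0.0ms=0b +1578.947ms=3b
2) 1578.947ms=3b +1578.947ms=3b
3) 3157.895ms=6b +526.316ms=1b
4) 3684.211ms=7b +1052.632ms=2b
5) 4736.842ms=9b +789.474ms=3/2b
6) 5526.316ms=21/2b +789.474ms=3/2b
Σ=12b of 12 (114bpm 6/8) — PASS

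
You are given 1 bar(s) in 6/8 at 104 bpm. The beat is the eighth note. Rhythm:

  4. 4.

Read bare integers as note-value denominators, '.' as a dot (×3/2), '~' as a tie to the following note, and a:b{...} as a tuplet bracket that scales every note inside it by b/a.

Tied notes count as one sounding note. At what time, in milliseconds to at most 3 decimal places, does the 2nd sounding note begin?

note 2 onset = 3b = 1730.769ms

1. 0.0ms @ 0 + 1730.769ms (3)
2. 1730.769ms @ 3 + 1730.769ms (3)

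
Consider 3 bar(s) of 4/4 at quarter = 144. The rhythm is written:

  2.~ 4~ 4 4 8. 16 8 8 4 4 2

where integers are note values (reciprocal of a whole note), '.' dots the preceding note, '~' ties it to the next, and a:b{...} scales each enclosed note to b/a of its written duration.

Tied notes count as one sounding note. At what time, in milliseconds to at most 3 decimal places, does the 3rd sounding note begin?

1. 0.0ms @ 0 + 2083.333ms (5)
2. 2083.333ms @ 5 + 416.667ms (1)
3. 2500.0ms @ 6 + 312.5ms (3/4)
4. 2812.5ms @ 27/4 + 104.167ms (1/4)
5. 2916.667ms @ 7 + 208.333ms (1/2)
6. 3125.0ms @ 15/2 + 208.333ms (1/2)
7. 3333.333ms @ 8 + 416.667ms (1)
8. 3750.0ms @ 9 + 416.667ms (1)
9. 4166.667ms @ 10 + 833.333ms (2)

note 3 onset = 6b = 2500.0ms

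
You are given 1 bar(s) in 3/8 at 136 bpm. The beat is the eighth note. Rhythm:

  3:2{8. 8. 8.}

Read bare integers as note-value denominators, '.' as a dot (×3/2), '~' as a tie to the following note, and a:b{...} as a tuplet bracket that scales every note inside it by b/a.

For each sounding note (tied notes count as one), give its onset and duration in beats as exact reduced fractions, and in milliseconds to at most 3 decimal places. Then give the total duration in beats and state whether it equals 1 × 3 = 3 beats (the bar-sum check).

1) 0.0ms=0b +441.176ms=1b
2) 441.176ms=1b +441.176ms=1b
3) 882.353ms=2b +441.176ms=1b
Σ=3b of 3 (136bpm 3/8) — PASS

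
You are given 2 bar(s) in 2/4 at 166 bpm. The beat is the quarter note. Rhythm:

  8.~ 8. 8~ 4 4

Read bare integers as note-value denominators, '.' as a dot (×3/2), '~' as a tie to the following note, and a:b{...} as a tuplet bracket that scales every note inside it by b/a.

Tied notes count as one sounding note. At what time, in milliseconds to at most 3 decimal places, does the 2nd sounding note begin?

note 2 onset = 3/2b = 542.169ms

1. 0.0ms @ 0 + 542.169ms (3/2)
2. 542.169ms @ 3/2 + 542.169ms (3/2)
3. 1084.337ms @ 3 + 361.446ms (1)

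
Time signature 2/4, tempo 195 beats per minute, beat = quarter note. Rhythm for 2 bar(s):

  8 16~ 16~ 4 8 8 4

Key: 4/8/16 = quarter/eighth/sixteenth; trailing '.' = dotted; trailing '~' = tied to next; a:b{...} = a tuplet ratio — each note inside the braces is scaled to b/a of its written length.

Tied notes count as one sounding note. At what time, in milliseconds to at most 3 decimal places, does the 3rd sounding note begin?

note 3 onset = 2b = 615.385ms

1. 0.0ms @ 0 + 153.846ms (1/2)
2. 153.846ms @ 1/2 + 461.538ms (3/2)
3. 615.385ms @ 2 + 153.846ms (1/2)
4. 769.231ms @ 5/2 + 153.846ms (1/2)
5. 923.077ms @ 3 + 307.692ms (1)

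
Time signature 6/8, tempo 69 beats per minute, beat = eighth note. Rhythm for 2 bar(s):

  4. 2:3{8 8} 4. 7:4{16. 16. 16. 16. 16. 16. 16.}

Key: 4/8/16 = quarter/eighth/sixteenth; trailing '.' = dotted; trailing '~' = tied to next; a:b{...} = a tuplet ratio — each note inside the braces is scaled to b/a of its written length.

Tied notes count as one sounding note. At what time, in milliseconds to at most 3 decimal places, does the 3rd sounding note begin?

1. 0.0ms @ 0 + 2608.696ms (3)
2. 2608.696ms @ 3 + 1304.348ms (3/2)
3. 3913.043ms @ 9/2 + 1304.348ms (3/2)
4. 5217.391ms @ 6 + 2608.696ms (3)
5. 7826.087ms @ 9 + 372.671ms (3/7)
6. 8198.758ms @ 66/7 + 372.671ms (3/7)
7. 8571.429ms @ 69/7 + 372.671ms (3/7)
8. 8944.099ms @ 72/7 + 372.671ms (3/7)
9. 9316.77ms @ 75/7 + 372.671ms (3/7)
10. 9689.441ms @ 78/7 + 372.671ms (3/7)
11. 10062.112ms @ 81/7 + 372.671ms (3/7)

note 3 onset = 9/2b = 3913.043ms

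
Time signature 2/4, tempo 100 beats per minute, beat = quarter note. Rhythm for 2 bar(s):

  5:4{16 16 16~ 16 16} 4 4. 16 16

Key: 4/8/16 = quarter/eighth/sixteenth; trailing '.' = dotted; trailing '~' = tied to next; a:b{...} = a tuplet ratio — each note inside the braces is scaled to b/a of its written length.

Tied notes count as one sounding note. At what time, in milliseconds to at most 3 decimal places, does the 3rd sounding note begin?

note 3 onset = 2/5b = 240.0ms

1. 0.0ms @ 0 + 120.0ms (1/5)
2. 120.0ms @ 1/5 + 120.0ms (1/5)
3. 240.0ms @ 2/5 + 240.0ms (2/5)
4. 480.0ms @ 4/5 + 120.0ms (1/5)
5. 600.0ms @ 1 + 600.0ms (1)
6. 1200.0ms @ 2 + 900.0ms (3/2)
7. 2100.0ms @ 7/2 + 150.0ms (1/4)
8. 2250.0ms @ 15/4 + 150.0ms (1/4)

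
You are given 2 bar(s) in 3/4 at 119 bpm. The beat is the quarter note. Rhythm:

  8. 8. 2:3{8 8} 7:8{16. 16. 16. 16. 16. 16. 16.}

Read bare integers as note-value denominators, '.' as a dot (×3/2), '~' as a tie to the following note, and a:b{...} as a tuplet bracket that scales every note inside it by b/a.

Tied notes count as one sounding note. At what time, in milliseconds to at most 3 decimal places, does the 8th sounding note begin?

1. 0.0ms @ 0 + 378.151ms (3/4)
2. 378.151ms @ 3/4 + 378.151ms (3/4)
3. 756.303ms @ 3/2 + 378.151ms (3/4)
4. 1134.454ms @ 9/4 + 378.151ms (3/4)
5. 1512.605ms @ 3 + 216.086ms (3/7)
6. 1728.691ms @ 24/7 + 216.086ms (3/7)
7. 1944.778ms @ 27/7 + 216.086ms (3/7)
8. 2160.864ms @ 30/7 + 216.086ms (3/7)
9. 2376.951ms @ 33/7 + 216.086ms (3/7)
10. 2593.037ms @ 36/7 + 216.086ms (3/7)
11. 2809.124ms @ 39/7 + 216.086ms (3/7)

note 8 onset = 30/7b = 2160.864ms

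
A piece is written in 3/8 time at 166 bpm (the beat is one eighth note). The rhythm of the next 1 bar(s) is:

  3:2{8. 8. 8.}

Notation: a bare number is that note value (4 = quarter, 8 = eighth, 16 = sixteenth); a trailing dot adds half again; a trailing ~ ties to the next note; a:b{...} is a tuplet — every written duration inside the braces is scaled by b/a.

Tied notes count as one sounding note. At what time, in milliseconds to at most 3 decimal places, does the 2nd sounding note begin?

note 2 onset = 1b = 361.446ms

1. 0.0ms @ 0 + 361.446ms (1)
2. 361.446ms @ 1 + 361.446ms (1)
3. 722.892ms @ 2 + 361.446ms (1)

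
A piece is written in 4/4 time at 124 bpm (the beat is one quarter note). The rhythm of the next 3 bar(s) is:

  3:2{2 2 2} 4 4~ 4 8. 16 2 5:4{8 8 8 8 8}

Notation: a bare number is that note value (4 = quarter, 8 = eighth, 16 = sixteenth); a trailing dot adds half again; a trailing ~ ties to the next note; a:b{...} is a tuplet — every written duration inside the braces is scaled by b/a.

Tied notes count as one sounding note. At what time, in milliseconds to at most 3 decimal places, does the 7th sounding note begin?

note 7 onset = 31/4b = 3750.0ms

1. 0.0ms @ 0 + 645.161ms (4/3)
2. 645.161ms @ 4/3 + 645.161ms (4/3)
3. 1290.323ms @ 8/3 + 645.161ms (4/3)
4. 1935.484ms @ 4 + 483.871ms (1)
5. 2419.355ms @ 5 + 967.742ms (2)
6. 3387.097ms @ 7 + 362.903ms (3/4)
7. 3750.0ms @ 31/4 + 120.968ms (1/4)
8. 3870.968ms @ 8 + 967.742ms (2)
9. 4838.71ms @ 10 + 193.548ms (2/5)
10. 5032.258ms @ 52/5 + 193.548ms (2/5)
11. 5225.806ms @ 54/5 + 193.548ms (2/5)
12. 5419.355ms @ 56/5 + 193.548ms (2/5)
13. 5612.903ms @ 58/5 + 193.548ms (2/5)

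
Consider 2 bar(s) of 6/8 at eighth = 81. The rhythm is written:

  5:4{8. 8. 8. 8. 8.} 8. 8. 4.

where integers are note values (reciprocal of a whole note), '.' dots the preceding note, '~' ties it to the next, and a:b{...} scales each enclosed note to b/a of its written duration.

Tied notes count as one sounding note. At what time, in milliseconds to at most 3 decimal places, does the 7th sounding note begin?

note 7 onset = 15/2b = 5555.556ms

1. 0.0ms @ 0 + 888.889ms (6/5)
2. 888.889ms @ 6/5 + 888.889ms (6/5)
3. 1777.778ms @ 12/5 + 888.889ms (6/5)
4. 2666.667ms @ 18/5 + 888.889ms (6/5)
5. 3555.556ms @ 24/5 + 888.889ms (6/5)
6. 4444.444ms @ 6 + 1111.111ms (3/2)
7. 5555.556ms @ 15/2 + 1111.111ms (3/2)
8. 6666.667ms @ 9 + 2222.222ms (3)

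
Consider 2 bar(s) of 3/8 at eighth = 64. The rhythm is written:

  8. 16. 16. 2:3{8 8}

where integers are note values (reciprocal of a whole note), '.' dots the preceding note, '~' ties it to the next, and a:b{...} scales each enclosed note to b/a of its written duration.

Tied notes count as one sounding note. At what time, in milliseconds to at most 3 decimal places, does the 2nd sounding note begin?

1. 0.0ms @ 0 + 1406.25ms (3/2)
2. 1406.25ms @ 3/2 + 703.125ms (3/4)
3. 2109.375ms @ 9/4 + 703.125ms (3/4)
4. 2812.5ms @ 3 + 1406.25ms (3/2)
5. 4218.75ms @ 9/2 + 1406.25ms (3/2)

note 2 onset = 3/2b = 1406.25ms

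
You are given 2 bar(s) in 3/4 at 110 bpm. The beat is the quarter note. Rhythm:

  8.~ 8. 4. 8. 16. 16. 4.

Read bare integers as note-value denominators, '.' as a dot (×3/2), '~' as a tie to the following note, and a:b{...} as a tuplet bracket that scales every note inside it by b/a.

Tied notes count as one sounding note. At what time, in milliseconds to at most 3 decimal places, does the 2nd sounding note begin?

1. 0.0ms @ 0 + 818.182ms (3/2)
2. 818.182ms @ 3/2 + 818.182ms (3/2)
3. 1636.364ms @ 3 + 409.091ms (3/4)
4. 2045.455ms @ 15/4 + 204.545ms (3/8)
5. 2250.0ms @ 33/8 + 204.545ms (3/8)
6. 2454.545ms @ 9/2 + 818.182ms (3/2)

note 2 onset = 3/2b = 818.182ms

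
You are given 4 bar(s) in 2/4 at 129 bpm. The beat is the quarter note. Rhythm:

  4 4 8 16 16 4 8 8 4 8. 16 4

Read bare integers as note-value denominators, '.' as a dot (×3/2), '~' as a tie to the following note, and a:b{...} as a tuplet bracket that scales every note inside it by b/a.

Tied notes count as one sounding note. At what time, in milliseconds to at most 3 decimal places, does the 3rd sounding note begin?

1. 0.0ms @ 0 + 465.116ms (1)
2. 465.116ms @ 1 + 465.116ms (1)
3. 930.233ms @ 2 + 232.558ms (1/2)
4. 1162.791ms @ 5/2 + 116.279ms (1/4)
5. 1279.07ms @ 11/4 + 116.279ms (1/4)
6. 1395.349ms @ 3 + 465.116ms (1)
7. 1860.465ms @ 4 + 232.558ms (1/2)
8. 2093.023ms @ 9/2 + 232.558ms (1/2)
9. 2325.581ms @ 5 + 465.116ms (1)
10. 2790.698ms @ 6 + 348.837ms (3/4)
11. 3139.535ms @ 27/4 + 116.279ms (1/4)
12. 3255.814ms @ 7 + 465.116ms (1)

note 3 onset = 2b = 930.233ms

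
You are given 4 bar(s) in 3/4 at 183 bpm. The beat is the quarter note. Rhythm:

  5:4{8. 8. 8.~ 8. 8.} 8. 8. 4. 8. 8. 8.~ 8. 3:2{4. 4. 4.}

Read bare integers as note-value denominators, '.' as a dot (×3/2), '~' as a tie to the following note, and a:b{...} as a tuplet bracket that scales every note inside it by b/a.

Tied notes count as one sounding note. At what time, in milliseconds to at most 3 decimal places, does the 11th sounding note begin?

note 11 onset = 9b = 2950.82ms

1. 0.0ms @ 0 + 196.721ms (3/5)
2. 196.721ms @ 3/5 + 196.721ms (3/5)
3. 393.443ms @ 6/5 + 393.443ms (6/5)
4. 786.885ms @ 12/5 + 196.721ms (3/5)
5. 983.607ms @ 3 + 245.902ms (3/4)
6. 1229.508ms @ 15/4 + 245.902ms (3/4)
7. 1475.41ms @ 9/2 + 491.803ms (3/2)
8. 1967.213ms @ 6 + 245.902ms (3/4)
9. 2213.115ms @ 27/4 + 245.902ms (3/4)
10. 2459.016ms @ 15/2 + 491.803ms (3/2)
11. 2950.82ms @ 9 + 327.869ms (1)
12. 3278.689ms @ 10 + 327.869ms (1)
13. 3606.557ms @ 11 + 327.869ms (1)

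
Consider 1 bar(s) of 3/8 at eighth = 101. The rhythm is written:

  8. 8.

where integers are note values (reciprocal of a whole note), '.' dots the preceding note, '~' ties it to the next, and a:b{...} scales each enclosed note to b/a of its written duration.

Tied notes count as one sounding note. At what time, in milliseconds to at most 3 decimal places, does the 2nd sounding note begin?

1. 0.0ms @ 0 + 891.089ms (3/2)
2. 891.089ms @ 3/2 + 891.089ms (3/2)

note 2 onset = 3/2b = 891.089ms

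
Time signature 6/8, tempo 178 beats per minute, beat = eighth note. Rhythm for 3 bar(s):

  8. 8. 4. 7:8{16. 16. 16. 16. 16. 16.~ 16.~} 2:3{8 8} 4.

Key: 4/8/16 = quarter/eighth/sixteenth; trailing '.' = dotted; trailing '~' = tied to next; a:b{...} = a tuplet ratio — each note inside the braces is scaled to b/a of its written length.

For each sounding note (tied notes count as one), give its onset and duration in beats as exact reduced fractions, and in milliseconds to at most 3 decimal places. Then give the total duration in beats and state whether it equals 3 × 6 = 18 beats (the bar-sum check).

1) 0.0ms=0b +505.618ms=3/2b
2) 505.618ms=3/2b +505.618ms=3/2b
3) 1011.236ms=3b +1011.236ms=3b
4) 2022.472ms=6b +288.925ms=6/7b
5) 2311.396ms=48/7b +288.925ms=6/7b
6) 2600.321ms=54/7b +288.925ms=6/7b
7) 2889.246ms=60/7b +288.925ms=6/7b
8) 3178.17ms=66/7b +288.925ms=6/7b
9) 3467.095ms=72/7b +1083.467ms=45/14b
10) 4550.562ms=27/2b +505.618ms=3/2b
11) 5056.18ms=15b +1011.236ms=3b
Σ=18b of 18 (178bpm 6/8) — PASS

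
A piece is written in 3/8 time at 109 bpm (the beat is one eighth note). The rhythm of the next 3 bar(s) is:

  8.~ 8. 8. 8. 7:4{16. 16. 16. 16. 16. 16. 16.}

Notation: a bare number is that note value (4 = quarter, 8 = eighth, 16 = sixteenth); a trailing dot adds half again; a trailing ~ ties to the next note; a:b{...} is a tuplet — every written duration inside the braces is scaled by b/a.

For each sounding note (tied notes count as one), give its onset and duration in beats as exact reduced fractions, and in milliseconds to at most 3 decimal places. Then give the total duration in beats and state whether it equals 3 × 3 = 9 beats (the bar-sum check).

1) 0.0ms=0b +1651.376ms=3b
2) 1651.376ms=3b +825.688ms=3/2b
3) 2477.064ms=9/2b +825.688ms=3/2b
4) 3302.752ms=6b +235.911ms=3/7b
5) 3538.663ms=45/7b +235.911ms=3/7b
6) 3774.574ms=48/7b +235.911ms=3/7b
7) 4010.485ms=51/7b +235.911ms=3/7b
8) 4246.396ms=54/7b +235.911ms=3/7b
9) 4482.307ms=57/7b +235.911ms=3/7b
10) 4718.218ms=60/7b +235.911ms=3/7b
Σ=9b of 9 (109bpm 3/8) — PASS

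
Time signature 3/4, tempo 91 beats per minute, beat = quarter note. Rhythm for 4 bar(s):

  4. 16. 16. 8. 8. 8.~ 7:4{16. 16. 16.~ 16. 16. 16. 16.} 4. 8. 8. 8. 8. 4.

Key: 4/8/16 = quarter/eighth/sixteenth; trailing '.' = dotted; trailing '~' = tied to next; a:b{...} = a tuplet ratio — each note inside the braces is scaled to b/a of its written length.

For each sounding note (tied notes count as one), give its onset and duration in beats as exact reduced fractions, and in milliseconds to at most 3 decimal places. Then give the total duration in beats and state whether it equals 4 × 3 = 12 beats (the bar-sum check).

1) 0.0ms=0b +989.011ms=3/2b
2) 989.011ms=3/2b +247.253ms=3/8b
3) 1236.264ms=15/8b +247.253ms=3/8b
4) 1483.516ms=9/4b +494.505ms=3/4b
5) 1978.022ms=3b +494.505ms=3/4b
6) 2472.527ms=15/4b +635.793ms=27/28b
7) 3108.32ms=33/7b +141.287ms=3/14b
8) 3249.608ms=69/14b +282.575ms=3/7b
9) 3532.182ms=75/14b +141.287ms=3/14b
10) 3673.469ms=39/7b +141.287ms=3/14b
11) 3814.757ms=81/14b +141.287ms=3/14b
12) 3956.044ms=6b +989.011ms=3/2b
13) 4945.055ms=15/2b +494.505ms=3/4b
14) 5439.56ms=33/4b +494.505ms=3/4b
15) 5934.066ms=9b +494.505ms=3/4b
16) 6428.571ms=39/4b +494.505ms=3/4b
17) 6923.077ms=21/2b +989.011ms=3/2b
Σ=12b of 12 (91bpm 3/4) — PASS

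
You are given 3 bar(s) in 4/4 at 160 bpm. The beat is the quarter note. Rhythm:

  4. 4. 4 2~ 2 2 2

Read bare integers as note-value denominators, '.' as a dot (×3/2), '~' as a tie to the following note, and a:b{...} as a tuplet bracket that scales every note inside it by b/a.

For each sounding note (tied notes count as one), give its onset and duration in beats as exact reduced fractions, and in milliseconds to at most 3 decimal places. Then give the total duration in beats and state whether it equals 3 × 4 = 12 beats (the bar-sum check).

1) 0.0ms=0b +562.5ms=3/2b
2) 562.5ms=3/2b +562.5ms=3/2b
3) 1125.0ms=3b +375.0ms=1b
4) 1500.0ms=4b +1500.0ms=4b
5) 3000.0ms=8b +750.0ms=2b
6) 3750.0ms=10b +750.0ms=2b
Σ=12b of 12 (160bpm 4/4) — PASS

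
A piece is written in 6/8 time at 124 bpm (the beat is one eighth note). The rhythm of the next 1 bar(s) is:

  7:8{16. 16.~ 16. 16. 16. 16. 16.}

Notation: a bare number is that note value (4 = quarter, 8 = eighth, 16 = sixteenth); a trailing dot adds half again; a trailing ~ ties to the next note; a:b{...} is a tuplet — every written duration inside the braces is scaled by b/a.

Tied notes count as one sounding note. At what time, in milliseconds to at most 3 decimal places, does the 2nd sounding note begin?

note 2 onset = 6/7b = 414.747ms

1. 0.0ms @ 0 + 414.747ms (6/7)
2. 414.747ms @ 6/7 + 829.493ms (12/7)
3. 1244.24ms @ 18/7 + 414.747ms (6/7)
4. 1658.986ms @ 24/7 + 414.747ms (6/7)
5. 2073.733ms @ 30/7 + 414.747ms (6/7)
6. 2488.479ms @ 36/7 + 414.747ms (6/7)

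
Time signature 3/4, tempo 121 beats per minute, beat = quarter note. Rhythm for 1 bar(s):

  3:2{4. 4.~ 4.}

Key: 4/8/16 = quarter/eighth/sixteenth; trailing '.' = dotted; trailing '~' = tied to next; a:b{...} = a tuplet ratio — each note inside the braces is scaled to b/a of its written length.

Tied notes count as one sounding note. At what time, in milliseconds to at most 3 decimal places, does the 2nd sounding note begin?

note 2 onset = 1b = 495.868ms

1. 0.0ms @ 0 + 495.868ms (1)
2. 495.868ms @ 1 + 991.736ms (2)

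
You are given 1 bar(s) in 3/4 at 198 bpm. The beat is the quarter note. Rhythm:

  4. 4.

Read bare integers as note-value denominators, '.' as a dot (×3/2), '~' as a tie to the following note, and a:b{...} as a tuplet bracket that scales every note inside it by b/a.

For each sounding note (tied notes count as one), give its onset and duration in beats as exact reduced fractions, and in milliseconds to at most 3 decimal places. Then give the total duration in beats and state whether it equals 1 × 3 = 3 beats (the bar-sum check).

1) 0.0ms=0b +454.545ms=3/2b
2) 454.545ms=3/2b +454.545ms=3/2b
Σ=3b of 3 (198bpm 3/4) — PASS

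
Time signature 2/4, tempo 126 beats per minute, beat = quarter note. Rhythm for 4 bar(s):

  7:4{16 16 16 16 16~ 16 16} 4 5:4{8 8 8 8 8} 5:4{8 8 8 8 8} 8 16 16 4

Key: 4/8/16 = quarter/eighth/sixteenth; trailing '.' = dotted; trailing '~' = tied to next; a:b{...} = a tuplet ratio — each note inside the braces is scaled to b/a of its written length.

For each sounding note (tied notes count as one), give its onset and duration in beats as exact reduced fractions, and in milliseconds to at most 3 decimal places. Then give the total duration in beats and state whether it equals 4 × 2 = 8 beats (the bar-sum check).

1) 0.0ms=0b +68.027ms=1/7b
2) 68.027ms=1/7b +68.027ms=1/7b
3) 136.054ms=2/7b +68.027ms=1/7b
4) 204.082ms=3/7b +68.027ms=1/7b
5) 272.109ms=4/7b +136.054ms=2/7b
6) 408.163ms=6/7b +68.027ms=1/7b
7) 476.19ms=1b +476.19ms=1b
8) 952.381ms=2b +190.476ms=2/5b
9) 1142.857ms=12/5b +190.476ms=2/5b
10) 1333.333ms=14/5b +190.476ms=2/5b
11) 1523.81ms=16/5b +190.476ms=2/5b
12) 1714.286ms=18/5b +190.476ms=2/5b
13) 1904.762ms=4b +190.476ms=2/5b
14) 2095.238ms=22/5b +190.476ms=2/5b
15) 2285.714ms=24/5b +190.476ms=2/5b
16) 2476.19ms=26/5b +190.476ms=2/5b
17) 2666.667ms=28/5b +190.476ms=2/5b
18) 2857.143ms=6b +238.095ms=1/2b
19) 3095.238ms=13/2b +119.048ms=1/4b
20) 3214.286ms=27/4b +119.048ms=1/4b
21) 3333.333ms=7b +476.19ms=1b
Σ=8b of 8 (126bpm 2/4) — PASS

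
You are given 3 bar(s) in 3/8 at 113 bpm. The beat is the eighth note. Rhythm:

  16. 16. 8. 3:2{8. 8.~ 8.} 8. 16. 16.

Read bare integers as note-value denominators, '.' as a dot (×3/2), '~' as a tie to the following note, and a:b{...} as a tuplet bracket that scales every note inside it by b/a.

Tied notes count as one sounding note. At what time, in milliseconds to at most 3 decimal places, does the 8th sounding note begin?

note 8 onset = 33/4b = 4380.531ms

1. 0.0ms @ 0 + 398.23ms (3/4)
2. 398.23ms @ 3/4 + 398.23ms (3/4)
3. 796.46ms @ 3/2 + 796.46ms (3/2)
4. 1592.92ms @ 3 + 530.973ms (1)
5. 2123.894ms @ 4 + 1061.947ms (2)
6. 3185.841ms @ 6 + 796.46ms (3/2)
7. 3982.301ms @ 15/2 + 398.23ms (3/4)
8. 4380.531ms @ 33/4 + 398.23ms (3/4)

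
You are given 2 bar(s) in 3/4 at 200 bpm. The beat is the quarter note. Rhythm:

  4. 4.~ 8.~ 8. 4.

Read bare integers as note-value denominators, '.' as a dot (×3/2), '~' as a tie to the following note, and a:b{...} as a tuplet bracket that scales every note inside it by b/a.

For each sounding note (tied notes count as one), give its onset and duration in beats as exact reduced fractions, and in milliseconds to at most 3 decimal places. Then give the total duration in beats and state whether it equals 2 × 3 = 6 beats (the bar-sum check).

1) 0.0ms=0b +450.0ms=3/2b
2) 450.0ms=3/2b +900.0ms=3b
3) 1350.0ms=9/2b +450.0ms=3/2b
Σ=6b of 6 (200bpm 3/4) — PASS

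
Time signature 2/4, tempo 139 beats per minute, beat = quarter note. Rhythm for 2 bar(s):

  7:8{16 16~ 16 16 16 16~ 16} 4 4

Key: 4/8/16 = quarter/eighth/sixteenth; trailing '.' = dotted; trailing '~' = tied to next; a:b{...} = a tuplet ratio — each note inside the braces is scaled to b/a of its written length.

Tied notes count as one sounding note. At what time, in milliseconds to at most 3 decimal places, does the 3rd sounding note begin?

note 3 onset = 6/7b = 369.99ms

1. 0.0ms @ 0 + 123.33ms (2/7)
2. 123.33ms @ 2/7 + 246.66ms (4/7)
3. 369.99ms @ 6/7 + 123.33ms (2/7)
4. 493.32ms @ 8/7 + 123.33ms (2/7)
5. 616.65ms @ 10/7 + 246.66ms (4/7)
6. 863.309ms @ 2 + 431.655ms (1)
7. 1294.964ms @ 3 + 431.655ms (1)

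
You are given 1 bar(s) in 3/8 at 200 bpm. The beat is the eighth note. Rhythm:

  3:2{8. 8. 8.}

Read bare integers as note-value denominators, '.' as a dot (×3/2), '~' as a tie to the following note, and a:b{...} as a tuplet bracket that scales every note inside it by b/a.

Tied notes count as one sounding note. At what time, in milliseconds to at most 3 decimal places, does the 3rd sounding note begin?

1. 0.0ms @ 0 + 300.0ms (1)
2. 300.0ms @ 1 + 300.0ms (1)
3. 600.0ms @ 2 + 300.0ms (1)

note 3 onset = 2b = 600.0ms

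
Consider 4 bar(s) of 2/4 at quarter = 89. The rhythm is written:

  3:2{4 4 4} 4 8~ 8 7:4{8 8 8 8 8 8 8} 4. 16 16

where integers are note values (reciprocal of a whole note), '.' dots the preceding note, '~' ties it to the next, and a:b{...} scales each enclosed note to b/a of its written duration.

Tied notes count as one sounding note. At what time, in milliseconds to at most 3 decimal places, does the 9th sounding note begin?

note 9 onset = 34/7b = 3274.478ms

1. 0.0ms @ 0 + 449.438ms (2/3)
2. 449.438ms @ 2/3 + 449.438ms (2/3)
3. 898.876ms @ 4/3 + 449.438ms (2/3)
4. 1348.315ms @ 2 + 674.157ms (1)
5. 2022.472ms @ 3 + 674.157ms (1)
6. 2696.629ms @ 4 + 192.616ms (2/7)
7. 2889.246ms @ 30/7 + 192.616ms (2/7)
8. 3081.862ms @ 32/7 + 192.616ms (2/7)
9. 3274.478ms @ 34/7 + 192.616ms (2/7)
10. 3467.095ms @ 36/7 + 192.616ms (2/7)
11. 3659.711ms @ 38/7 + 192.616ms (2/7)
12. 3852.327ms @ 40/7 + 192.616ms (2/7)
13. 4044.944ms @ 6 + 1011.236ms (3/2)
14. 5056.18ms @ 15/2 + 168.539ms (1/4)
15. 5224.719ms @ 31/4 + 168.539ms (1/4)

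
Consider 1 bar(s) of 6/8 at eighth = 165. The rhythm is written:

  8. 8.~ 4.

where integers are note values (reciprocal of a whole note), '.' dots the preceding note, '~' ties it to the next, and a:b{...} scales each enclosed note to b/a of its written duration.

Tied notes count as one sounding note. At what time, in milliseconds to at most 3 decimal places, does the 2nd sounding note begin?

note 2 onset = 3/2b = 545.455ms

1. 0.0ms @ 0 + 545.455ms (3/2)
2. 545.455ms @ 3/2 + 1636.364ms (9/2)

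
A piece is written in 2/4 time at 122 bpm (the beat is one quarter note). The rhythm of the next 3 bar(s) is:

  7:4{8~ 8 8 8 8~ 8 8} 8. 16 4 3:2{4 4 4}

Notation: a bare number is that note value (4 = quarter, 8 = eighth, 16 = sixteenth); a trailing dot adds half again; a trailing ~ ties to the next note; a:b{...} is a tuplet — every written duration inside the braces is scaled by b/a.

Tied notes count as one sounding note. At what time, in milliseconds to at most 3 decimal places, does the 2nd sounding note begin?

1. 0.0ms @ 0 + 281.03ms (4/7)
2. 281.03ms @ 4/7 + 140.515ms (2/7)
3. 421.546ms @ 6/7 + 140.515ms (2/7)
4. 562.061ms @ 8/7 + 281.03ms (4/7)
5. 843.091ms @ 12/7 + 140.515ms (2/7)
6. 983.607ms @ 2 + 368.852ms (3/4)
7. 1352.459ms @ 11/4 + 122.951ms (1/4)
8. 1475.41ms @ 3 + 491.803ms (1)
9. 1967.213ms @ 4 + 327.869ms (2/3)
10. 2295.082ms @ 14/3 + 327.869ms (2/3)
11. 2622.951ms @ 16/3 + 327.869ms (2/3)

note 2 onset = 4/7b = 281.03ms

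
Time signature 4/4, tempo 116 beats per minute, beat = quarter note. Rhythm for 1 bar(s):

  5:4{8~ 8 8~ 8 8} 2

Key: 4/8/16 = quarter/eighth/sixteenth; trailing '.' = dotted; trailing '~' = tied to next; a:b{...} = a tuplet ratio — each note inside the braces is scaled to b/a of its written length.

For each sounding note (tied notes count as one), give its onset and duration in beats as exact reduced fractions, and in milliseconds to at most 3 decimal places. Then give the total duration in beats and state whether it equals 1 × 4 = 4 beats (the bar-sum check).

1) 0.0ms=0b +413.793ms=4/5b
2) 413.793ms=4/5b +413.793ms=4/5b
3) 827.586ms=8/5b +206.897ms=2/5b
4) 1034.483ms=2b +1034.483ms=2b
Σ=4b of 4 (116bpm 4/4) — PASS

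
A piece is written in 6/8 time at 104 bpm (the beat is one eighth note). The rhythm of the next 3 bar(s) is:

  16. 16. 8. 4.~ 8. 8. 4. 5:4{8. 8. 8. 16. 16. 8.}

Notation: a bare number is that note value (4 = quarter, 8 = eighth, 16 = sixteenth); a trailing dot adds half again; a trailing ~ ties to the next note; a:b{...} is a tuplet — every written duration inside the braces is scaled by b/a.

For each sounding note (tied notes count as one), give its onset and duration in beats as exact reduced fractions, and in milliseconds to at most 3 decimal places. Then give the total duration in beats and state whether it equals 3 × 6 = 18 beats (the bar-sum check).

1) 0.0ms=0b +432.692ms=3/4b
2) 432.692ms=3/4b +432.692ms=3/4b
3) 865.385ms=3/2b +865.385ms=3/2b
4) 1730.769ms=3b +2596.154ms=9/2b
5) 4326.923ms=15/2b +865.385ms=3/2b
6) 5192.308ms=9b +1730.769ms=3b
7) 6923.077ms=12b +692.308ms=6/5b
8) 7615.385ms=66/5b +692.308ms=6/5b
9) 8307.692ms=72/5b +692.308ms=6/5b
10) 9000.0ms=78/5b +346.154ms=3/5b
11) 9346.154ms=81/5b +346.154ms=3/5b
12) 9692.308ms=84/5b +692.308ms=6/5b
Σ=18b of 18 (104bpm 6/8) — PASS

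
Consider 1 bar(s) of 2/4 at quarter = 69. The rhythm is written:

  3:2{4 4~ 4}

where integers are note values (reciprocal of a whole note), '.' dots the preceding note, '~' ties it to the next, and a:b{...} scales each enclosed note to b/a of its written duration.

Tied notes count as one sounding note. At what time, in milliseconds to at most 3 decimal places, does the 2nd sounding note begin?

note 2 onset = 2/3b = 579.71ms

1. 0.0ms @ 0 + 579.71ms (2/3)
2. 579.71ms @ 2/3 + 1159.42ms (4/3)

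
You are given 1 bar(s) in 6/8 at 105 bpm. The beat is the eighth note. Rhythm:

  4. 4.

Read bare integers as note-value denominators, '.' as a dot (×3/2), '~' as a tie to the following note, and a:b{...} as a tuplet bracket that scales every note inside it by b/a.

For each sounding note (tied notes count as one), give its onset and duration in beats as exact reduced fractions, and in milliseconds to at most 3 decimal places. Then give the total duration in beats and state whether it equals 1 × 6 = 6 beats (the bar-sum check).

1) 0.0ms=0b +1714.286ms=3b
2) 1714.286ms=3b +1714.286ms=3b
Σ=6b of 6 (105bpm 6/8) — PASS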